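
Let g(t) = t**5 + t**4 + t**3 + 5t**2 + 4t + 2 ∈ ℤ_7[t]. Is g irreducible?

Check for roots in ℤ_7: g(0) = 2; g(1) = 0 → root; g(2) = 2; g(3) = 4; g(4) = 0 → root; g(5) = 4; g(6) = 2.
g(1) = 0, so (t − 1) divides g(t); g is reducible.

No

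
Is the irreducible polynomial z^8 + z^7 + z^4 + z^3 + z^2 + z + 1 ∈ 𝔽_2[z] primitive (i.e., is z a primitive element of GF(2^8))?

Write f(z) = z^8 + z^7 + z^4 + z^3 + z^2 + z + 1.
|GF(2^8)^×| = 2^8 − 1 = 255. Prime factorization: 255 = 3·5·17.
f is primitive ⇔ z has order 255 in GF(2)[z]/(f), i.e. z^(255/q) ≠ 1 for each prime q | 255.
z^(85) mod f = z^7 + z^6 + z^5 + z^4 + z^3 + z + 1.
z^(51) mod f = 1
z^(15) mod f = z^7 + z^6 + z^5 + z^4 + 1.
Since z^(51) = 1, the order of z divides 51 < 255; not primitive.

No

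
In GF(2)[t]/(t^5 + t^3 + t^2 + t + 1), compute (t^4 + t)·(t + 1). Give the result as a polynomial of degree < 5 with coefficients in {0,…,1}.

t^4 + t^3 + 1

Multiply in GF(2)[t]: (t^4 + t)·(t + 1) = t^5 + t^4 + t^2 + t.
Reduce using t^5 ≡ t^3 + t^2 + t + 1 (mod t^5 + t^3 + t^2 + t + 1).
Reduced: t^4 + t^3 + 1.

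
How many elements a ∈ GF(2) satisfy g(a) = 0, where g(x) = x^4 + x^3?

2

Evaluate at each of the 2 elements of GF(2):
g(0) = 0 → root; g(1) = 0 → root.
Roots: {0, 1}.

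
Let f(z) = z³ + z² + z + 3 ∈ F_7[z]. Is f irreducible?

Check for roots in F_7: f(0) = 3; f(1) = 6; f(2) = 3; f(3) = 0 → root; f(4) = 3; f(5) = 4; f(6) = 2.
f(3) = 0, so (z − 3) divides f(z); f is reducible.

No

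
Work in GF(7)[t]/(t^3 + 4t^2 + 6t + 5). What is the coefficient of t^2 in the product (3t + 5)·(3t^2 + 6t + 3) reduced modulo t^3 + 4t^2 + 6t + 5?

Multiply in GF(7)[t]: (3t + 5)·(3t^2 + 6t + 3) = 2t^3 + 5t^2 + 4t + 1.
Reduce using t^3 ≡ 3t^2 + t + 2 (mod t^3 + 4t^2 + 6t + 5).
Reduced: 4t^2 + 6t + 5.

4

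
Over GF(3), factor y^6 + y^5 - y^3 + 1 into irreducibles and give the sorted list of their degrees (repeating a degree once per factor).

6

Write g(y) = y^6 + y^5 - y^3 + 1.
Roots in GF(3): g(0) = 1; g(1) = 2; g(2) = 2.
Complete factorization: g(y) = (y^6 + y^5 - y^3 + 1).
Factor degrees with multiplicity: 6 = 6.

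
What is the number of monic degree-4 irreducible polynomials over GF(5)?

By the necklace-counting formula, N_5(4) = (1/4) Σ_{d|4} μ(4/d)·5^d.
Divisors of 4: 1, 2, 4; μ(4/d) for each: 0, -1, 1.
Σ = − 5^2 + 5^4 = 600.
N = 600/4 = 150.

150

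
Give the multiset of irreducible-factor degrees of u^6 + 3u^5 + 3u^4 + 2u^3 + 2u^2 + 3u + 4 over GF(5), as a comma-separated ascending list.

2, 2, 2

Write g(u) = u^6 + 3u^5 + 3u^4 + 2u^3 + 2u^2 + 3u + 4.
Roots in GF(5): g(0) = 4; g(1) = 3; g(2) = 2; g(3) = 1; g(4) = 2.
Complete factorization: g(u) = (u^2 + 2u + 4)·(u^2 + 3u + 4)^2.
Factor degrees with multiplicity: 2 + 2 + 2 = 6.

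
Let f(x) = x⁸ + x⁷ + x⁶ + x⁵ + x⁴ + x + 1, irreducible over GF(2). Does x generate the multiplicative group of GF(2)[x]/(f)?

No

|GF(2^8)^×| = 2^8 − 1 = 255. Prime factorization: 255 = 3·5·17.
f is primitive ⇔ x has order 255 in GF(2)[x]/(f), i.e. x^(255/q) ≠ 1 for each prime q | 255.
x^(85) mod f = x⁶ + x⁵ + x⁴.
x^(51) mod f = 1
x^(15) mod f = x⁷ + x⁴ + x³ + 1.
Since x^(51) = 1, the order of x divides 51 < 255; not primitive.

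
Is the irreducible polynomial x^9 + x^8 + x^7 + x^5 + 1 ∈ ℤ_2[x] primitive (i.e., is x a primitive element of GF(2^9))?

Write f(x) = x^9 + x^8 + x^7 + x^5 + 1.
|GF(2^9)^×| = 2^9 − 1 = 511. Prime factorization: 511 = 7·73.
f is primitive ⇔ x has order 511 in GF(2)[x]/(f), i.e. x^(511/q) ≠ 1 for each prime q | 511.
x^(73) mod f = 1
x^(7) mod f = x^7.
Since x^(73) = 1, the order of x divides 73 < 511; not primitive.

No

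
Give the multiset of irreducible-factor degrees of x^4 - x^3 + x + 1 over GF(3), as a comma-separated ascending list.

4

Write f(x) = x^4 - x^3 + x + 1.
Roots in GF(3): f(0) = 1; f(1) = 2; f(2) = 2.
Complete factorization: f(x) = (x^4 - x^3 + x + 1).
Factor degrees with multiplicity: 4 = 4.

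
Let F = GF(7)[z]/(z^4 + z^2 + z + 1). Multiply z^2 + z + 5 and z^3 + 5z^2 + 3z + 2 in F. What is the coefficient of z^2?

2

Multiply in GF(7)[z]: (z^2 + z + 5)·(z^3 + 5z^2 + 3z + 2) = z^5 + 6z^4 + 6z^3 + 2z^2 + 3z + 3.
Reduce using z^4 ≡ 6z^2 + 6z + 6 (mod z^4 + z^2 + z + 1).
Reduced: 5z^3 + 2z^2 + 3z + 4.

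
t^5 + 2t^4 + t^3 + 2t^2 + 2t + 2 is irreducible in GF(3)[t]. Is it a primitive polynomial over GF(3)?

No

Write f(t) = t^5 + 2t^4 + t^3 + 2t^2 + 2t + 2.
|GF(3^5)^×| = 3^5 − 1 = 242. Prime factorization: 242 = 2·11^2.
f is primitive ⇔ t has order 242 in GF(3)[t]/(f), i.e. t^(242/q) ≠ 1 for each prime q | 242.
t^(121) mod f = 1
t^(22) mod f = t^4 + t^2 + 2t + 2.
Since t^(121) = 1, the order of t divides 121 < 242; not primitive.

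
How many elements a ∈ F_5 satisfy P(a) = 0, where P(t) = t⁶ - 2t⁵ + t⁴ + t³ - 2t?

4

Evaluate at each of the 5 elements of F_5:
P(0) = 0 → root; P(1) = 4; P(2) = 0 → root; P(3) = 0 → root; P(4) = 0 → root.
Roots: {0, 2, 3, 4}.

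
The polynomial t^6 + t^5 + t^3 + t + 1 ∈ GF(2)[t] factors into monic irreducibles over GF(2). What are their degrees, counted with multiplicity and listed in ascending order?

2, 2, 2

Write g(t) = t^6 + t^5 + t^3 + t + 1.
Roots in GF(2): g(0) = 1; g(1) = 1.
Complete factorization: g(t) = (t^2 + t + 1)^3.
Factor degrees with multiplicity: 2 + 2 + 2 = 6.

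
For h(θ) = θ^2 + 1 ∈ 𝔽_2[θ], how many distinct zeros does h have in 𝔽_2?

Evaluate at each of the 2 elements of 𝔽_2:
h(0) = 1; h(1) = 0 → root.
Roots: {1}.

1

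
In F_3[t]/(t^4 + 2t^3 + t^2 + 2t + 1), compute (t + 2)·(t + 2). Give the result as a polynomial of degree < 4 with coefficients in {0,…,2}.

t^2 + t + 1

Multiply in F_3[t]: (t + 2)·(t + 2) = t^2 + t + 1.
Reduced: t^2 + t + 1.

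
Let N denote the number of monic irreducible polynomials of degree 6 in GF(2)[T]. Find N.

By the necklace-counting formula, N_2(6) = (1/6) Σ_{d|6} μ(6/d)·2^d.
Divisors of 6: 1, 2, 3, 6; μ(6/d) for each: 1, -1, -1, 1.
Σ = 2^1 − 2^2 − 2^3 + 2^6 = 54.
N = 54/6 = 9.

9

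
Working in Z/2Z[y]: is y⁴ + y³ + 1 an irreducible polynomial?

Yes

Write f(y) = y⁴ + y³ + 1.
Check for roots in Z/2Z: f(0) = 1; f(1) = 1.
No roots, so no linear factors.
Monic irreducibles of degree 2 over GF(2): y² + y + 1.
None of them divide f (all give nonzero remainder).
No irreducible factor of degree ≤ 2 exists, so f is irreducible over GF(2).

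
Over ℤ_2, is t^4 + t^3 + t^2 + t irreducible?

No

Write g(t) = t^4 + t^3 + t^2 + t.
Check for roots in ℤ_2: g(0) = 0 → root; g(1) = 0 → root.
g(0) = 0, so (t) divides g(t); g is reducible.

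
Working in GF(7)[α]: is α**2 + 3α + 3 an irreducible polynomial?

No

Write f(α) = α**2 + 3α + 3.
Check for roots in GF(7): f(0) = 3; f(1) = 0 → root; f(2) = 6; f(3) = 0 → root; f(4) = 3; f(5) = 1; f(6) = 1.
f(1) = 0, so (α − 1) divides f(α); f is reducible.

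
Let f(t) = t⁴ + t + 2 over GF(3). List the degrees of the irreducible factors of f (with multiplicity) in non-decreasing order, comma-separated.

Roots in GF(3): f(0) = 2; f(1) = 1; f(2) = 2.
Complete factorization: f(t) = (t⁴ + t + 2).
Factor degrees with multiplicity: 4 = 4.

4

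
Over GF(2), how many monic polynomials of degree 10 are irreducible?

99

The number of monic irreducibles of degree 10 over GF(2) is (1/10)·Σ_{d∣10} μ(10/d) 2^d.
Divisors of 10: 1, 2, 5, 10; μ(10/d) for each: 1, -1, -1, 1.
Σ = 2^1 − 2^2 − 2^5 + 2^10 = 990.
N = 990/10 = 99.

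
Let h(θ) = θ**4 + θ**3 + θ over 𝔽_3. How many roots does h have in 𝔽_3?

2

Evaluate at each of the 3 elements of 𝔽_3:
h(0) = 0 → root; h(1) = 0 → root; h(2) = 2.
Roots: {0, 1}.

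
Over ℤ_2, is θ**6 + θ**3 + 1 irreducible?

Write m(θ) = θ**6 + θ**3 + 1.
Check for roots in ℤ_2: m(0) = 1; m(1) = 1.
No roots, so no linear factors.
Monic irreducibles of degree 2 over GF(2): θ**2 + θ + 1.
None of them divide m (all give nonzero remainder).
Monic irreducibles of degree 3 over GF(2): θ**3 + θ + 1, θ**3 + θ**2 + 1.
None of them divide m (all give nonzero remainder).
No irreducible factor of degree ≤ 3 exists, so m is irreducible over GF(2).

Yes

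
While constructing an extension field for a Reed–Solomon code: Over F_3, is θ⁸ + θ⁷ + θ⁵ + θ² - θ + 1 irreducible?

Yes

Write h(θ) = θ⁸ + θ⁷ + θ⁵ + θ² - θ + 1.
Check for roots in F_3: h(0) = 1; h(1) = 1; h(2) = 2.
No roots, so no linear factors.
Monic irreducibles of degree 2 over GF(3): θ² + 1, θ² + θ - 1, θ² - θ - 1.
None of them divide h (all give nonzero remainder).
Degree-3 irreducible divisors: test the 8 monic irreducibles of degree 3 over GF(3).
None of them divide h (all give nonzero remainder).
Degree-4 irreducible divisors: test the 18 monic irreducibles of degree 4 over GF(3).
None of them divide h (all give nonzero remainder).
No irreducible factor of degree ≤ 4 exists, so h is irreducible over GF(3).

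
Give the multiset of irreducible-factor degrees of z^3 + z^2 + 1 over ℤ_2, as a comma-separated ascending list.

3

Write f(z) = z^3 + z^2 + 1.
Roots in ℤ_2: f(0) = 1; f(1) = 1.
Complete factorization: f(z) = (z^3 + z^2 + 1).
Factor degrees with multiplicity: 3 = 3.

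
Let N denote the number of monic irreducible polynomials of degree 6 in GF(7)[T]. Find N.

The number of monic irreducibles of degree 6 over GF(7) is (1/6)·Σ_{d∣6} μ(6/d) 7^d.
Divisors of 6: 1, 2, 3, 6; μ(6/d) for each: 1, -1, -1, 1.
Σ = 7^1 − 7^2 − 7^3 + 7^6 = 117264.
N = 117264/6 = 19544.

19544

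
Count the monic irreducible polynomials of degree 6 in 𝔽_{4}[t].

Gauss's count: N_{4}(6) = (1/6) Σ_{d|6} μ(6/d)·4^d.
Divisors of 6: 1, 2, 3, 6; μ(6/d) for each: 1, -1, -1, 1.
Σ = 4^1 − 4^2 − 4^3 + 4^6 = 4020.
N = 4020/6 = 670.

670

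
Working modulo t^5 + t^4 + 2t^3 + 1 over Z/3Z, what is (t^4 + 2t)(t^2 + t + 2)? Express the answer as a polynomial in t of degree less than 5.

Multiply in Z/3Z[t]: (t^4 + 2t)·(t^2 + t + 2) = t^6 + t^5 + 2t^4 + 2t^3 + 2t^2 + t.
Reduce using t^5 ≡ 2t^4 + t^3 + 2 (mod t^5 + t^4 + 2t^3 + 1).
Reduced: 2t^3 + 2t^2.

2t^3 + 2t^2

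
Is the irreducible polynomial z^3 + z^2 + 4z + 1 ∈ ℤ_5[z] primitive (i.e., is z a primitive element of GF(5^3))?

Write f(z) = z^3 + z^2 + 4z + 1.
|GF(5^3)^×| = 5^3 − 1 = 124. Prime factorization: 124 = 2^2·31.
f is primitive ⇔ z has order 124 in GF(5)[z]/(f), i.e. z^(124/q) ≠ 1 for each prime q | 124.
z^(62) mod f = 1
z^(4) mod f = 2z^2 + 3z + 1.
Since z^(62) = 1, the order of z divides 62 < 124; not primitive.

No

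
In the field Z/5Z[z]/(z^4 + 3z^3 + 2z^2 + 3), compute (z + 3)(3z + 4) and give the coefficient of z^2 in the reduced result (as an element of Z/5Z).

Multiply in Z/5Z[z]: (z + 3)·(3z + 4) = 3z^2 + 3z + 2.
Reduced: 3z^2 + 3z + 2.

3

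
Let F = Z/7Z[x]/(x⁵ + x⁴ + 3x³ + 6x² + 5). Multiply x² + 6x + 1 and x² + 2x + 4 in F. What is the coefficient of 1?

4

Multiply in Z/7Z[x]: (x² + 6x + 1)·(x² + 2x + 4) = x⁴ + x³ + 3x² + 5x + 4.
Reduced: x⁴ + x³ + 3x² + 5x + 4.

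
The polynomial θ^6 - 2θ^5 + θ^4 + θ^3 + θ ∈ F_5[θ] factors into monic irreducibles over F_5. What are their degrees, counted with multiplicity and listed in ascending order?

1, 2, 3

Write h(θ) = θ^6 - 2θ^5 + θ^4 + θ^3 + θ.
Roots in F_5: h(0) = 0 → root; h(1) = 2; h(2) = 1; h(3) = 4; h(4) = 2.
Linear factors from roots: (θ).
Complete factorization: h(θ) = (θ)·(θ^2 - 2θ - 2)·(θ^3 - 2θ + 2).
Factor degrees with multiplicity: 1 + 2 + 3 = 6.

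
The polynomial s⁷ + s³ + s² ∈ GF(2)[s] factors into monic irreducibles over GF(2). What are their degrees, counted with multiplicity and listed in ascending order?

1, 1, 2, 3

Write g(s) = s⁷ + s³ + s².
Roots in GF(2): g(0) = 0 → root; g(1) = 1.
Linear factors from roots: (s).
Complete factorization: g(s) = (s)^2·(s² + s + 1)·(s³ + s² + 1).
Factor degrees with multiplicity: 1 + 1 + 2 + 3 = 7.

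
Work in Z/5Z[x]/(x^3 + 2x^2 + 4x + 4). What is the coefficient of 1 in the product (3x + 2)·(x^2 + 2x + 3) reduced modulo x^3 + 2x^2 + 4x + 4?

4

Multiply in Z/5Z[x]: (3x + 2)·(x^2 + 2x + 3) = 3x^3 + 3x^2 + 3x + 1.
Reduce using x^3 ≡ 3x^2 + x + 1 (mod x^3 + 2x^2 + 4x + 4).
Reduced: 2x^2 + x + 4.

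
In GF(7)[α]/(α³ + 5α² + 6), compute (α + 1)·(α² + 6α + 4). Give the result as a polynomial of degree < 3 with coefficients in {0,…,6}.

2α^2 + 3α + 5

Multiply in GF(7)[α]: (α + 1)·(α² + 6α + 4) = α³ + 3α + 4.
Reduce using α³ ≡ 2α² + 1 (mod α³ + 5α² + 6).
Reduced: 2α² + 3α + 5.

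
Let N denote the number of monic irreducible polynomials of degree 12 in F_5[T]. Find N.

20343700

Gauss's count: N_{5}(12) = (1/12) Σ_{d|12} μ(12/d)·5^d.
Divisors of 12: 1, 2, 3, 4, 6, 12; μ(12/d) for each: 0, 1, 0, -1, -1, 1.
Σ = 5^2 − 5^4 − 5^6 + 5^12 = 244124400.
N = 244124400/12 = 20343700.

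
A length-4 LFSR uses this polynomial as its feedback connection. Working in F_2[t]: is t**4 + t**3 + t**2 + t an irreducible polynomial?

Write m(t) = t**4 + t**3 + t**2 + t.
Check for roots in F_2: m(0) = 0 → root; m(1) = 0 → root.
m(0) = 0, so (t) divides m(t); m is reducible.

No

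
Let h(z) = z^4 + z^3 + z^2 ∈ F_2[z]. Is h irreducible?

No

Check for roots in F_2: h(0) = 0 → root; h(1) = 1.
h(0) = 0, so (z) divides h(z); h is reducible.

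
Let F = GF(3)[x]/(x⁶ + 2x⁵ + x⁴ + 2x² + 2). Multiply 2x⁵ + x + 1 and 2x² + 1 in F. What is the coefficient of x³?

Multiply in GF(3)[x]: (2x⁵ + x + 1)·(2x² + 1) = x⁷ + 2x⁵ + 2x³ + 2x² + x + 1.
Reduce using x⁶ ≡ x⁵ + 2x⁴ + x² + 1 (mod x⁶ + 2x⁵ + x⁴ + 2x² + 2).
Reduced: 2x⁵ + 2x⁴ + 2x + 2.

0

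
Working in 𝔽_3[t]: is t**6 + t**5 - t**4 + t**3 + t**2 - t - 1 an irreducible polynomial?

Write f(t) = t**6 + t**5 - t**4 + t**3 + t**2 - t - 1.
Check for roots in 𝔽_3: f(0) = 2; f(1) = 1; f(2) = 2.
No roots, so no linear factors.
Monic irreducibles of degree 2 over GF(3): t**2 + 1, t**2 + t - 1, t**2 - t - 1.
None of them divide f (all give nonzero remainder).
Degree-3 irreducible divisors: test the 8 monic irreducibles of degree 3 over GF(3).
None of them divide f (all give nonzero remainder).
No irreducible factor of degree ≤ 3 exists, so f is irreducible over GF(3).

Yes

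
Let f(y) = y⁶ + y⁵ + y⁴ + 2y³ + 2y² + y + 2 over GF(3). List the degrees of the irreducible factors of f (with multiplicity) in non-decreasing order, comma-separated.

2, 2, 2

Roots in GF(3): f(0) = 2; f(1) = 1; f(2) = 2.
Complete factorization: f(y) = (y² + y + 2)·(y² + 1)^2.
Factor degrees with multiplicity: 2 + 2 + 2 = 6.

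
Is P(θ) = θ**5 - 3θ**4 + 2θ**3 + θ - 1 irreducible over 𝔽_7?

Check for roots in 𝔽_7: P(0) = 6; P(1) = 0 → root; P(2) = 1; P(3) = 0 → root; P(4) = 2; P(5) = 6; P(6) = 6.
P(1) = 0, so (θ − 1) divides P(θ); P is reducible.

No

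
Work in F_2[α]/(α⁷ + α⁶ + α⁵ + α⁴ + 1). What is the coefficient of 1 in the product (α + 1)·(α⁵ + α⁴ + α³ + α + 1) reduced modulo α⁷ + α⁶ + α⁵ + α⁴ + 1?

1

Multiply in F_2[α]: (α + 1)·(α⁵ + α⁴ + α³ + α + 1) = α⁶ + α³ + α² + 1.
Reduced: α⁶ + α³ + α² + 1.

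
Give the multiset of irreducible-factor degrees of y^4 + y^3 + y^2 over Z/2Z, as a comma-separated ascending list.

Write h(y) = y^4 + y^3 + y^2.
Roots in Z/2Z: h(0) = 0 → root; h(1) = 1.
Linear factors from roots: (y).
Complete factorization: h(y) = (y)^2·(y^2 + y + 1).
Factor degrees with multiplicity: 1 + 1 + 2 = 4.

1, 1, 2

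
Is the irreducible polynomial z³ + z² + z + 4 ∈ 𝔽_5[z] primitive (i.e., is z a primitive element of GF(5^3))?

Write f(z) = z³ + z² + z + 4.
|GF(5^3)^×| = 5^3 − 1 = 124. Prime factorization: 124 = 2^2·31.
f is primitive ⇔ z has order 124 in GF(5)[z]/(f), i.e. z^(124/q) ≠ 1 for each prime q | 124.
z^(62) mod f = 1
z^(4) mod f = 2z + 4.
Since z^(62) = 1, the order of z divides 62 < 124; not primitive.

No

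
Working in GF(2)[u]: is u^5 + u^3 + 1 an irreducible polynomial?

Yes

Write m(u) = u^5 + u^3 + 1.
Check for roots in GF(2): m(0) = 1; m(1) = 1.
No roots, so no linear factors.
Monic irreducibles of degree 2 over GF(2): u^2 + u + 1.
None of them divide m (all give nonzero remainder).
No irreducible factor of degree ≤ 2 exists, so m is irreducible over GF(2).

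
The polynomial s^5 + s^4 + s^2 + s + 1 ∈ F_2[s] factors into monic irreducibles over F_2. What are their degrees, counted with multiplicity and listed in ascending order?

Write g(s) = s^5 + s^4 + s^2 + s + 1.
Roots in F_2: g(0) = 1; g(1) = 1.
Complete factorization: g(s) = (s^5 + s^4 + s^2 + s + 1).
Factor degrees with multiplicity: 5 = 5.

5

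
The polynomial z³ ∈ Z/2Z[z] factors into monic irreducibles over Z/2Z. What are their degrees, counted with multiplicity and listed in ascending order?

1, 1, 1

Write g(z) = z³.
Roots in Z/2Z: g(0) = 0 → root; g(1) = 1.
Linear factors from roots: (z).
Complete factorization: g(z) = (z)^3.
Factor degrees with multiplicity: 1 + 1 + 1 = 3.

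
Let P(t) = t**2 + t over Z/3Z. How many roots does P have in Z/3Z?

Evaluate at each of the 3 elements of Z/3Z:
P(0) = 0 → root; P(1) = 2; P(2) = 0 → root.
Roots: {0, 2}.

2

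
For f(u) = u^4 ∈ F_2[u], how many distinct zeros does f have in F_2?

1

Evaluate at each of the 2 elements of F_2:
f(0) = 0 → root; f(1) = 1.
Roots: {0}.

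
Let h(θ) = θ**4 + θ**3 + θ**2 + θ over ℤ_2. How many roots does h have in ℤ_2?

2

Evaluate at each of the 2 elements of ℤ_2:
h(0) = 0 → root; h(1) = 0 → root.
Roots: {0, 1}.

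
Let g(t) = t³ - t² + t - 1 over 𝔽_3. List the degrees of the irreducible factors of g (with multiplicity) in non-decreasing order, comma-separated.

1, 2

Roots in 𝔽_3: g(0) = 2; g(1) = 0 → root; g(2) = 2.
Linear factors from roots: (t - 1).
Complete factorization: g(t) = (t - 1)·(t² + 1).
Factor degrees with multiplicity: 1 + 2 = 3.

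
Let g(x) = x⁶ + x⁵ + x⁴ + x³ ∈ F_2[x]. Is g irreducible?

Check for roots in F_2: g(0) = 0 → root; g(1) = 0 → root.
g(0) = 0, so (x) divides g(x); g is reducible.

No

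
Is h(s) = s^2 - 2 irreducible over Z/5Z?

Yes

Check for roots in Z/5Z: h(0) = 3; h(1) = 4; h(2) = 2; h(3) = 2; h(4) = 4.
No roots. A degree-2 polynomial over a field with no linear factor is irreducible.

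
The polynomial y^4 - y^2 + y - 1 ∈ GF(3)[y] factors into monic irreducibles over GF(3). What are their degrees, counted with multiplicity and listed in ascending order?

Write h(y) = y^4 - y^2 + y - 1.
Roots in GF(3): h(0) = 2; h(1) = 0 → root; h(2) = 1.
Linear factors from roots: (y - 1).
Complete factorization: h(y) = (y - 1)^2·(y^2 - y - 1).
Factor degrees with multiplicity: 1 + 1 + 2 = 4.

1, 1, 2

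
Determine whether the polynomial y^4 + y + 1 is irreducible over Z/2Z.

Yes

Write m(y) = y^4 + y + 1.
Check for roots in Z/2Z: m(0) = 1; m(1) = 1.
No roots, so no linear factors.
Monic irreducibles of degree 2 over GF(2): y^2 + y + 1.
None of them divide m (all give nonzero remainder).
No irreducible factor of degree ≤ 2 exists, so m is irreducible over GF(2).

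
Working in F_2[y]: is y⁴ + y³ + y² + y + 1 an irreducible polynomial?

Write f(y) = y⁴ + y³ + y² + y + 1.
Check for roots in F_2: f(0) = 1; f(1) = 1.
No roots, so no linear factors.
Monic irreducibles of degree 2 over GF(2): y² + y + 1.
None of them divide f (all give nonzero remainder).
No irreducible factor of degree ≤ 2 exists, so f is irreducible over GF(2).

Yes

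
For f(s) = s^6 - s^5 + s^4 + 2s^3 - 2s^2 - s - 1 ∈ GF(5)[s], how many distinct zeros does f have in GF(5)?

0

Evaluate at each of the 5 elements of GF(5):
f(0) = 4; f(1) = 4; f(2) = 3; f(3) = 4; f(4) = 4.
No element is a root.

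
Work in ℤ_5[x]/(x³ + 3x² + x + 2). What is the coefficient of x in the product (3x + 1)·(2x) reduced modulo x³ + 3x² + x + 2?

Multiply in ℤ_5[x]: (3x + 1)·(2x) = x² + 2x.
Reduced: x² + 2x.

2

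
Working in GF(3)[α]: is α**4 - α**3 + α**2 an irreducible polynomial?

Write m(α) = α**4 - α**3 + α**2.
Check for roots in GF(3): m(0) = 0 → root; m(1) = 1; m(2) = 0 → root.
m(0) = 0, so (α) divides m(α); m is reducible.

No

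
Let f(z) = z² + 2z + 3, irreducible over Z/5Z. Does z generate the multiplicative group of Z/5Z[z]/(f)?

Yes

|GF(5^2)^×| = 5^2 − 1 = 24. Prime factorization: 24 = 2^3·3.
f is primitive ⇔ z has order 24 in GF(5)[z]/(f), i.e. z^(24/q) ≠ 1 for each prime q | 24.
z^(12) mod f = 4.
z^(8) mod f = 4z + 1.
None equal 1, so z has full order 24; f is primitive.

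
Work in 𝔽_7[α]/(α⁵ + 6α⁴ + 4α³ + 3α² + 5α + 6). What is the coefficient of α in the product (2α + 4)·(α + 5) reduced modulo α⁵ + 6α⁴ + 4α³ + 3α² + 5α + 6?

0

Multiply in 𝔽_7[α]: (2α + 4)·(α + 5) = 2α² + 6.
Reduced: 2α² + 6.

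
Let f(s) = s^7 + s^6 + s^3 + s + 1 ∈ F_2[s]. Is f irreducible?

Check for roots in F_2: f(0) = 1; f(1) = 1.
No roots, so no linear factors.
Monic irreducibles of degree 2 over GF(2): s^2 + s + 1.
None of them divide f (all give nonzero remainder).
Monic irreducibles of degree 3 over GF(2): s^3 + s + 1, s^3 + s^2 + 1.
None of them divide f (all give nonzero remainder).
No irreducible factor of degree ≤ 3 exists, so f is irreducible over GF(2).

Yes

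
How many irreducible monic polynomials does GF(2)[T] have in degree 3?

2

The number of monic irreducibles of degree 3 over GF(2) is (1/3)·Σ_{d∣3} μ(3/d) 2^d.
Divisors of 3: 1, 3; μ(3/d) for each: -1, 1.
Σ = − 2^1 + 2^3 = 6.
N = 6/3 = 2.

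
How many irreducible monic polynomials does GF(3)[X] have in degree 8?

810

Gauss's count: N_{3}(8) = (1/8) Σ_{d|8} μ(8/d)·3^d.
Divisors of 8: 1, 2, 4, 8; μ(8/d) for each: 0, 0, -1, 1.
Σ = − 3^4 + 3^8 = 6480.
N = 6480/8 = 810.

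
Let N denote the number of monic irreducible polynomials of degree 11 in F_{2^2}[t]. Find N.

381300

Gauss's count: N_{4}(11) = (1/11) Σ_{d|11} μ(11/d)·4^d.
Divisors of 11: 1, 11; μ(11/d) for each: -1, 1.
Σ = − 4^1 + 4^11 = 4194300.
N = 4194300/11 = 381300.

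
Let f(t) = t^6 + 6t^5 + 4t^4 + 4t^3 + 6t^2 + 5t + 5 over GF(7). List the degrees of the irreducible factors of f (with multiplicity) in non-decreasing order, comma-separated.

1, 1, 1, 3

Linear factors from roots: (t + 3), (t + 2).
Complete factorization: f(t) = (t + 3)·(t + 2)^2·(t^3 + 6t^2 + 2t + 1).
Factor degrees with multiplicity: 1 + 1 + 1 + 3 = 6.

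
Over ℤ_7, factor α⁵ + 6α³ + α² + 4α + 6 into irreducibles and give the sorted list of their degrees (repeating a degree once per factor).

1, 4

Write g(α) = α⁵ + 6α³ + α² + 4α + 6.
Linear factors from roots: (α + 5).
Complete factorization: g(α) = (α + 5)·(α⁴ + 2α³ + 3α² + 4).
Factor degrees with multiplicity: 1 + 4 = 5.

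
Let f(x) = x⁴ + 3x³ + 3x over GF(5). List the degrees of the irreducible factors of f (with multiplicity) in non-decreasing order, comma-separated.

1, 1, 2

Roots in GF(5): f(0) = 0 → root; f(1) = 2; f(2) = 1; f(3) = 1; f(4) = 0 → root.
Linear factors from roots: (x), (x + 1).
Complete factorization: f(x) = (x)·(x + 1)·(x² + 2x + 3).
Factor degrees with multiplicity: 1 + 1 + 2 = 4.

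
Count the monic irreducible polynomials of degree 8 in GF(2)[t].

30

x^(2^8) − x is the product of all monic irreducibles of degree dividing 8; Möbius inversion gives N = (1/8) Σ μ(8/d)·2^d.
Divisors of 8: 1, 2, 4, 8; μ(8/d) for each: 0, 0, -1, 1.
Σ = − 2^4 + 2^8 = 240.
N = 240/8 = 30.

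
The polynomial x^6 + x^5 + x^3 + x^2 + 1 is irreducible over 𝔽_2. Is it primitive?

Write f(x) = x^6 + x^5 + x^3 + x^2 + 1.
|GF(2^6)^×| = 2^6 − 1 = 63. Prime factorization: 63 = 3^2·7.
f is primitive ⇔ x has order 63 in GF(2)[x]/(f), i.e. x^(63/q) ≠ 1 for each prime q | 63.
x^(21) mod f = x^4 + x^2 + x + 1.
x^(9) mod f = x^2 + x.
None equal 1, so x has full order 63; f is primitive.

Yes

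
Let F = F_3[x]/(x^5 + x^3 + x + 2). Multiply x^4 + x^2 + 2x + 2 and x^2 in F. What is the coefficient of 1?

0

Multiply in F_3[x]: (x^4 + x^2 + 2x + 2)·(x^2) = x^6 + x^4 + 2x^3 + 2x^2.
Reduce using x^5 ≡ 2x^3 + 2x + 1 (mod x^5 + x^3 + x + 2).
Reduced: 2x^3 + x^2 + x.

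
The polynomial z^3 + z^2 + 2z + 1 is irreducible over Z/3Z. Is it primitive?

Write f(z) = z^3 + z^2 + 2z + 1.
|GF(3^3)^×| = 3^3 − 1 = 26. Prime factorization: 26 = 2·13.
f is primitive ⇔ z has order 26 in GF(3)[z]/(f), i.e. z^(26/q) ≠ 1 for each prime q | 26.
z^(13) mod f = 2.
z^(2) mod f = z^2.
None equal 1, so z has full order 26; f is primitive.

Yes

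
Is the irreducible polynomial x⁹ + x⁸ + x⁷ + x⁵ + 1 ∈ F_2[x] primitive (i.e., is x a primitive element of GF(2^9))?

No

Write f(x) = x⁹ + x⁸ + x⁷ + x⁵ + 1.
|GF(2^9)^×| = 2^9 − 1 = 511. Prime factorization: 511 = 7·73.
f is primitive ⇔ x has order 511 in GF(2)[x]/(f), i.e. x^(511/q) ≠ 1 for each prime q | 511.
x^(73) mod f = 1
x^(7) mod f = x⁷.
Since x^(73) = 1, the order of x divides 73 < 511; not primitive.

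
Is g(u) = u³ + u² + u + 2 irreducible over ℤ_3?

Check for roots in ℤ_3: g(0) = 2; g(1) = 2; g(2) = 1.
No roots. A degree-3 polynomial over a field with no linear factor is irreducible.

Yes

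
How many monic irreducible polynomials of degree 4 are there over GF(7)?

Gauss's count: N_{7}(4) = (1/4) Σ_{d|4} μ(4/d)·7^d.
Divisors of 4: 1, 2, 4; μ(4/d) for each: 0, -1, 1.
Σ = − 7^2 + 7^4 = 2352.
N = 2352/4 = 588.

588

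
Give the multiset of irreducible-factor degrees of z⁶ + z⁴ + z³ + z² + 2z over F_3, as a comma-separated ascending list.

Write f(z) = z⁶ + z⁴ + z³ + z² + 2z.
Roots in F_3: f(0) = 0 → root; f(1) = 0 → root; f(2) = 0 → root.
Linear factors from roots: (z), (z + 2), (z + 1).
Complete factorization: f(z) = (z)·(z + 1)·(z + 2)·(z³ + 2z + 1).
Factor degrees with multiplicity: 1 + 1 + 1 + 3 = 6.

1, 1, 1, 3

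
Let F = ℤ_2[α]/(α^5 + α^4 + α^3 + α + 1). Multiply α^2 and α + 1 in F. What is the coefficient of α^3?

Multiply in ℤ_2[α]: (α^2)·(α + 1) = α^3 + α^2.
Reduced: α^3 + α^2.

1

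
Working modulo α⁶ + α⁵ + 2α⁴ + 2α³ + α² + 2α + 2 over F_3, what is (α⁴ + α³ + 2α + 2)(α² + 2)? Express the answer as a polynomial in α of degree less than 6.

2α^3 + α^2 + 2α + 2

Multiply in F_3[α]: (α⁴ + α³ + 2α + 2)·(α² + 2) = α⁶ + α⁵ + 2α⁴ + α³ + 2α² + α + 1.
Reduce using α⁶ ≡ 2α⁵ + α⁴ + α³ + 2α² + α + 1 (mod α⁶ + α⁵ + 2α⁴ + 2α³ + α² + 2α + 2).
Reduced: 2α³ + α² + 2α + 2.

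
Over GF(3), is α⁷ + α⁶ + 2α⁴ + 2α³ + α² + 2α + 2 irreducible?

Write g(α) = α⁷ + α⁶ + 2α⁴ + 2α³ + α² + 2α + 2.
Check for roots in GF(3): g(0) = 2; g(1) = 2; g(2) = 1.
No roots, so no linear factors.
Monic irreducibles of degree 2 over GF(3): α² + 1, α² + α + 2, α² + 2α + 2.
None of them divide g (all give nonzero remainder).
Degree-3 irreducible divisors: test the 8 monic irreducibles of degree 3 over GF(3).
None of them divide g (all give nonzero remainder).
No irreducible factor of degree ≤ 3 exists, so g is irreducible over GF(3).

Yes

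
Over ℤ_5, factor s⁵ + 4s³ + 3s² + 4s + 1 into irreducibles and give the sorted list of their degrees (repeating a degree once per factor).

1, 1, 1, 2

Write h(s) = s⁵ + 4s³ + 3s² + 4s + 1.
Roots in ℤ_5: h(0) = 1; h(1) = 3; h(2) = 0 → root; h(3) = 1; h(4) = 0 → root.
Linear factors from roots: (s + 3), (s + 1).
Complete factorization: h(s) = (s + 3)·(s + 1)^2·(s² + 2).
Factor degrees with multiplicity: 1 + 1 + 1 + 2 = 5.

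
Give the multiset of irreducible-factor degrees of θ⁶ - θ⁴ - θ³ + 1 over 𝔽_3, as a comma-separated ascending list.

1, 2, 3

Write g(θ) = θ⁶ - θ⁴ - θ³ + 1.
Roots in 𝔽_3: g(0) = 1; g(1) = 0 → root; g(2) = 2.
Linear factors from roots: (θ - 1).
Complete factorization: g(θ) = (θ - 1)·(θ² - θ - 1)·(θ³ - θ² + 1).
Factor degrees with multiplicity: 1 + 2 + 3 = 6.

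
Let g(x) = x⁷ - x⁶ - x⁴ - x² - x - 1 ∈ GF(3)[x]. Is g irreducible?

Yes

Check for roots in GF(3): g(0) = 2; g(1) = 2; g(2) = 2.
No roots, so no linear factors.
Monic irreducibles of degree 2 over GF(3): x² + 1, x² + x - 1, x² - x - 1.
None of them divide g (all give nonzero remainder).
Degree-3 irreducible divisors: test the 8 monic irreducibles of degree 3 over GF(3).
None of them divide g (all give nonzero remainder).
No irreducible factor of degree ≤ 3 exists, so g is irreducible over GF(3).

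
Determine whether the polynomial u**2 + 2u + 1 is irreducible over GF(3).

Write h(u) = u**2 + 2u + 1.
Check for roots in GF(3): h(0) = 1; h(1) = 1; h(2) = 0 → root.
h(2) = 0, so (u − 2) divides h(u); h is reducible.

No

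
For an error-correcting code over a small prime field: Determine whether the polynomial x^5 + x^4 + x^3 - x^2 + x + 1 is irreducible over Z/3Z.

Write P(x) = x^5 + x^4 + x^3 - x^2 + x + 1.
Check for roots in Z/3Z: P(0) = 1; P(1) = 1; P(2) = 1.
No roots, so no linear factors.
Monic irreducibles of degree 2 over GF(3): x^2 + 1, x^2 + x - 1, x^2 - x - 1.
None of them divide P (all give nonzero remainder).
No irreducible factor of degree ≤ 2 exists, so P is irreducible over GF(3).

Yes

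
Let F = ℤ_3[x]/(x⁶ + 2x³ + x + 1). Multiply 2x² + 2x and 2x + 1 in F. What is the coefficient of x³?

1

Multiply in ℤ_3[x]: (2x² + 2x)·(2x + 1) = x³ + 2x.
Reduced: x³ + 2x.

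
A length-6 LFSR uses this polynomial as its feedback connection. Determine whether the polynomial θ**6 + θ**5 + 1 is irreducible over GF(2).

Yes

Write g(θ) = θ**6 + θ**5 + 1.
Check for roots in GF(2): g(0) = 1; g(1) = 1.
No roots, so no linear factors.
Monic irreducibles of degree 2 over GF(2): θ**2 + θ + 1.
None of them divide g (all give nonzero remainder).
Monic irreducibles of degree 3 over GF(2): θ**3 + θ + 1, θ**3 + θ**2 + 1.
None of them divide g (all give nonzero remainder).
No irreducible factor of degree ≤ 3 exists, so g is irreducible over GF(2).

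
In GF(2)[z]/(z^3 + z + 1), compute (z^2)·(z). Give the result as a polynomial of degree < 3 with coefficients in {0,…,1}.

z + 1

Multiply in GF(2)[z]: (z^2)·(z) = z^3.
Reduce using z^3 ≡ z + 1 (mod z^3 + z + 1).
Reduced: z + 1.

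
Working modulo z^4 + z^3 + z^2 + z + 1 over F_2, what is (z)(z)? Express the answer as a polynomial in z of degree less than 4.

z^2

Multiply in F_2[z]: (z)·(z) = z^2.
Reduced: z^2.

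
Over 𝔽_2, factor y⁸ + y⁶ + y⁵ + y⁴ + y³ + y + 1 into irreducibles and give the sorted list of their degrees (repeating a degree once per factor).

8

Write f(y) = y⁸ + y⁶ + y⁵ + y⁴ + y³ + y + 1.
Roots in 𝔽_2: f(0) = 1; f(1) = 1.
Complete factorization: f(y) = (y⁸ + y⁶ + y⁵ + y⁴ + y³ + y + 1).
Factor degrees with multiplicity: 8 = 8.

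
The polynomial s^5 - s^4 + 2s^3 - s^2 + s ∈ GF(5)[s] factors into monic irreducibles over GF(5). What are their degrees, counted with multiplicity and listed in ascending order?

Write g(s) = s^5 - s^4 + 2s^3 - s^2 + s.
Roots in GF(5): g(0) = 0 → root; g(1) = 2; g(2) = 0 → root; g(3) = 0 → root; g(4) = 4.
Linear factors from roots: (s), (s - 2), (s + 2).
Complete factorization: g(s) = (s)·(s + 2)·(s - 2)·(s^2 - s + 1).
Factor degrees with multiplicity: 1 + 1 + 1 + 2 = 5.

1, 1, 1, 2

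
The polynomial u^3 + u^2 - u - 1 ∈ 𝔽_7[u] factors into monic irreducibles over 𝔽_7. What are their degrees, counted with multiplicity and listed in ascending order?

Write g(u) = u^3 + u^2 - u - 1.
Linear factors from roots: (u - 1), (u + 1).
Complete factorization: g(u) = (u - 1)·(u + 1)^2.
Factor degrees with multiplicity: 1 + 1 + 1 = 3.

1, 1, 1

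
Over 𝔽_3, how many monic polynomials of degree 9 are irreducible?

2184

By the necklace-counting formula, N_3(9) = (1/9) Σ_{d|9} μ(9/d)·3^d.
Divisors of 9: 1, 3, 9; μ(9/d) for each: 0, -1, 1.
Σ = − 3^3 + 3^9 = 19656.
N = 19656/9 = 2184.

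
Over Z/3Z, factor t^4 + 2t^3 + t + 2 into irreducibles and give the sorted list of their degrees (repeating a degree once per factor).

1, 1, 1, 1

Write h(t) = t^4 + 2t^3 + t + 2.
Roots in Z/3Z: h(0) = 2; h(1) = 0 → root; h(2) = 0 → root.
Linear factors from roots: (t + 2), (t + 1).
Complete factorization: h(t) = (t + 2)·(t + 1)^3.
Factor degrees with multiplicity: 1 + 1 + 1 + 1 = 4.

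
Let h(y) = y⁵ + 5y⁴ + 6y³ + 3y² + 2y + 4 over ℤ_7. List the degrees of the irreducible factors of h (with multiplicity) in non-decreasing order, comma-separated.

Linear factors from roots: (y + 6), (y + 4).
Complete factorization: h(y) = (y + 6)·(y + 4)^2·(y² + 5y + 5).
Factor degrees with multiplicity: 1 + 1 + 1 + 2 = 5.

1, 1, 1, 2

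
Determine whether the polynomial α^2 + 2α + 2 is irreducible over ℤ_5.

No

Write g(α) = α^2 + 2α + 2.
Check for roots in ℤ_5: g(0) = 2; g(1) = 0 → root; g(2) = 0 → root; g(3) = 2; g(4) = 1.
g(1) = 0, so (α − 1) divides g(α); g is reducible.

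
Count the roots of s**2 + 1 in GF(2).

Write P(s) = s**2 + 1.
Evaluate at each of the 2 elements of GF(2):
P(0) = 1; P(1) = 0 → root.
Roots: {1}.

1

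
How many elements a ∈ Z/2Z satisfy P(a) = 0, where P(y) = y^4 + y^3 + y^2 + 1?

1

Evaluate at each of the 2 elements of Z/2Z:
P(0) = 1; P(1) = 0 → root.
Roots: {1}.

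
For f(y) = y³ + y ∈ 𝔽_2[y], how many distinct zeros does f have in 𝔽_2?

2

Evaluate at each of the 2 elements of 𝔽_2:
f(0) = 0 → root; f(1) = 0 → root.
Roots: {0, 1}.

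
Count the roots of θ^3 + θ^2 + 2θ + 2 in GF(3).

2

Write f(θ) = θ^3 + θ^2 + 2θ + 2.
Evaluate at each of the 3 elements of GF(3):
f(0) = 2; f(1) = 0 → root; f(2) = 0 → root.
Roots: {1, 2}.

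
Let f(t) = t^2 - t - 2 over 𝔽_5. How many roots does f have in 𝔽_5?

2

Evaluate at each of the 5 elements of 𝔽_5:
f(0) = 3; f(1) = 3; f(2) = 0 → root; f(3) = 4; f(4) = 0 → root.
Roots: {2, 4}.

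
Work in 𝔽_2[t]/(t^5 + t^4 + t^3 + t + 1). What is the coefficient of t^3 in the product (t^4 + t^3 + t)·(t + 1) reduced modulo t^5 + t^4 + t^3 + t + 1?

0

Multiply in 𝔽_2[t]: (t^4 + t^3 + t)·(t + 1) = t^5 + t^3 + t^2 + t.
Reduce using t^5 ≡ t^4 + t^3 + t + 1 (mod t^5 + t^4 + t^3 + t + 1).
Reduced: t^4 + t^2 + 1.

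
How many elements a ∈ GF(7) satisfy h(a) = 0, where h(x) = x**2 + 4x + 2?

2

Evaluate at each of the 7 elements of GF(7):
h(0) = 2; h(1) = 0 → root; h(2) = 0 → root; h(3) = 2; h(4) = 6; h(5) = 5; h(6) = 6.
Roots: {1, 2}.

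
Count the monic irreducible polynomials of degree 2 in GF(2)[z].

By the necklace-counting formula, N_2(2) = (1/2) Σ_{d|2} μ(2/d)·2^d.
Divisors of 2: 1, 2; μ(2/d) for each: -1, 1.
Σ = − 2^1 + 2^2 = 2.
N = 2/2 = 1.

1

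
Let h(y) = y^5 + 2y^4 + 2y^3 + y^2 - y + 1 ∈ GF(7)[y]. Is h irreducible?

Yes

Check for roots in GF(7): h(0) = 1; h(1) = 6; h(2) = 6; h(3) = 4; h(4) = 4; h(5) = 5; h(6) = 2.
No roots, so no linear factors.
Degree-2 irreducible divisors: test the 21 monic irreducibles of degree 2 over GF(7).
None of them divide h (all give nonzero remainder).
No irreducible factor of degree ≤ 2 exists, so h is irreducible over GF(7).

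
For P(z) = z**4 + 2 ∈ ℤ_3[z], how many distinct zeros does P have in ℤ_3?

Evaluate at each of the 3 elements of ℤ_3:
P(0) = 2; P(1) = 0 → root; P(2) = 0 → root.
Roots: {1, 2}.

2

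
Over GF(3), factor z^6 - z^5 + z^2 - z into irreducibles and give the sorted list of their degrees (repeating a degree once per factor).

1, 1, 2, 2

Write h(z) = z^6 - z^5 + z^2 - z.
Roots in GF(3): h(0) = 0 → root; h(1) = 0 → root; h(2) = 1.
Linear factors from roots: (z), (z - 1).
Complete factorization: h(z) = (z)·(z - 1)·(z^2 + z - 1)·(z^2 - z - 1).
Factor degrees with multiplicity: 1 + 1 + 2 + 2 = 6.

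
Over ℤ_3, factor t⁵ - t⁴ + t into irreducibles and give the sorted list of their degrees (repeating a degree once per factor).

1, 1, 3

Write f(t) = t⁵ - t⁴ + t.
Roots in ℤ_3: f(0) = 0 → root; f(1) = 1; f(2) = 0 → root.
Linear factors from roots: (t), (t + 1).
Complete factorization: f(t) = (t)·(t + 1)·(t³ + t² - t + 1).
Factor degrees with multiplicity: 1 + 1 + 3 = 5.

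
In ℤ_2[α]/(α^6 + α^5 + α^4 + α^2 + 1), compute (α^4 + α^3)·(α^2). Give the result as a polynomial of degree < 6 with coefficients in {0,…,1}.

α^4 + α^2 + 1

Multiply in ℤ_2[α]: (α^4 + α^3)·(α^2) = α^6 + α^5.
Reduce using α^6 ≡ α^5 + α^4 + α^2 + 1 (mod α^6 + α^5 + α^4 + α^2 + 1).
Reduced: α^4 + α^2 + 1.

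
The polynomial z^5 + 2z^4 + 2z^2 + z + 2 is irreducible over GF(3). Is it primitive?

No

Write f(z) = z^5 + 2z^4 + 2z^2 + z + 2.
|GF(3^5)^×| = 3^5 − 1 = 242. Prime factorization: 242 = 2·11^2.
f is primitive ⇔ z has order 242 in GF(3)[z]/(f), i.e. z^(242/q) ≠ 1 for each prime q | 242.
z^(121) mod f = 1
z^(22) mod f = z^4 + 2z^3 + 2z^2 + z + 1.
Since z^(121) = 1, the order of z divides 121 < 242; not primitive.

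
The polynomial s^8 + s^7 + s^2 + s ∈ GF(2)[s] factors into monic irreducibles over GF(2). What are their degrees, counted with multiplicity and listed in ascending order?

Write g(s) = s^8 + s^7 + s^2 + s.
Roots in GF(2): g(0) = 0 → root; g(1) = 0 → root.
Linear factors from roots: (s), (s + 1).
Complete factorization: g(s) = (s)·(s + 1)^3·(s^2 + s + 1)^2.
Factor degrees with multiplicity: 1 + 1 + 1 + 1 + 2 + 2 = 8.

1, 1, 1, 1, 2, 2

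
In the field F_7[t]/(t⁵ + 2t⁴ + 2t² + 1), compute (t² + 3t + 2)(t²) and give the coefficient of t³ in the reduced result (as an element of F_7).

Multiply in F_7[t]: (t² + 3t + 2)·(t²) = t⁴ + 3t³ + 2t².
Reduced: t⁴ + 3t³ + 2t².

3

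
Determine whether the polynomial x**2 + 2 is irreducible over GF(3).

No

Write f(x) = x**2 + 2.
Check for roots in GF(3): f(0) = 2; f(1) = 0 → root; f(2) = 0 → root.
f(1) = 0, so (x − 1) divides f(x); f is reducible.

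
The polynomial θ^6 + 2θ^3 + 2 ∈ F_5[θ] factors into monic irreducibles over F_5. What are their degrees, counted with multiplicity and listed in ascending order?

Write g(θ) = θ^6 + 2θ^3 + 2.
Roots in F_5: g(0) = 2; g(1) = 0 → root; g(2) = 2; g(3) = 0 → root; g(4) = 1.
Linear factors from roots: (θ - 1), (θ + 2).
Complete factorization: g(θ) = (θ + 2)·(θ - 1)·(θ^2 + θ + 1)·(θ^2 - 2θ - 1).
Factor degrees with multiplicity: 1 + 1 + 2 + 2 = 6.

1, 1, 2, 2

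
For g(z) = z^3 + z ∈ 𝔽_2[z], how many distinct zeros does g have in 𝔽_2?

2

Evaluate at each of the 2 elements of 𝔽_2:
g(0) = 0 → root; g(1) = 0 → root.
Roots: {0, 1}.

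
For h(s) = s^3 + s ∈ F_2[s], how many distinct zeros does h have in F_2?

2

Evaluate at each of the 2 elements of F_2:
h(0) = 0 → root; h(1) = 0 → root.
Roots: {0, 1}.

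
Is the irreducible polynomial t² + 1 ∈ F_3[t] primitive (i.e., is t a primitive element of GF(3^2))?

No

Write f(t) = t² + 1.
|GF(3^2)^×| = 3^2 − 1 = 8. Prime factorization: 8 = 2^3.
f is primitive ⇔ t has order 8 in GF(3)[t]/(f), i.e. t^(8/q) ≠ 1 for each prime q | 8.
t^(4) mod f = 1
Since t^(4) = 1, the order of t divides 4 < 8; not primitive.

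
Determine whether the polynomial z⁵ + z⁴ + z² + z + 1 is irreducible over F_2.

Write m(z) = z⁵ + z⁴ + z² + z + 1.
Check for roots in F_2: m(0) = 1; m(1) = 1.
No roots, so no linear factors.
Monic irreducibles of degree 2 over GF(2): z² + z + 1.
None of them divide m (all give nonzero remainder).
No irreducible factor of degree ≤ 2 exists, so m is irreducible over GF(2).

Yes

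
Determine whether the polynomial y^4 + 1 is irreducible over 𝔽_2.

Write g(y) = y^4 + 1.
Check for roots in 𝔽_2: g(0) = 1; g(1) = 0 → root.
g(1) = 0, so (y − 1) divides g(y); g is reducible.

No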